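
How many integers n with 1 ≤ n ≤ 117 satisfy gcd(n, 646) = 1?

Prime factors of 646: 2, 17, 19. Count integers ≤ 117 divisible by none of them.
By inclusion–exclusion: 117 − ⌊117/2⌋ − ⌊117/17⌋ − ⌊117/19⌋ + ⌊117/34⌋ + ⌊117/38⌋ + ⌊117/323⌋ − ⌊117/646⌋ = 53.

53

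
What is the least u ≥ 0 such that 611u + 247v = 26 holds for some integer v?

15

gcd(611, 247) = 13 (Euclid: 611 = 2·247 + 117; 247 = 2·117 + 13; 117 = 9·13 + 0), and 13 | 26.
Extended Euclid: 611·(-2) + 247·(5) = 13. Scale by 2: u₀ = -4.
General solution u = u₀ + 19t; reducing mod 19 gives u = 15 (and v = -37).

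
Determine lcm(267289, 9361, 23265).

267289 = 11² · 47²; 9361 = 11 · 23 · 37; 23265 = 3² · 5 · 11 · 47
lcm takes max exponent of each prime: 3² · 5 · 11² · 23 · 37 · 47² = 10235832255

10235832255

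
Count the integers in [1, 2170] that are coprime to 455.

Prime factors of 455: 5, 7, 13. Count integers ≤ 2170 divisible by none of them.
By inclusion–exclusion: 2170 − ⌊2170/5⌋ − ⌊2170/7⌋ − ⌊2170/13⌋ + ⌊2170/35⌋ + ⌊2170/65⌋ + ⌊2170/91⌋ − ⌊2170/455⌋ = 1374.

1374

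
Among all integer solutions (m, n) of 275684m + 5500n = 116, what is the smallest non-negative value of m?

949

gcd(275684, 5500) = 4 (Euclid: 275684 = 50·5500 + 684; 5500 = 8·684 + 28; 684 = 24·28 + 12; 28 = 2·12 + 4; 12 = 3·4 + 0), and 4 | 116.
Extended Euclid: 275684·(-394) + 5500·(19749) = 4. Scale by 29: m₀ = -11426.
General solution m = m₀ + 1375t; reducing mod 1375 gives m = 949 (and n = -47568).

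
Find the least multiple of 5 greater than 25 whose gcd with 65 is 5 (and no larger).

30

gcd(t, 65) = 5 forces 5 | t; write t = 5s. Then gcd(5s, 5·13) = 5·gcd(s, 13), so need gcd(s, 13) = 1.
5s > 25 gives s ≥ 6. The least s ≥ 6 coprime to 13 is 6, so t = 5·6 = 30.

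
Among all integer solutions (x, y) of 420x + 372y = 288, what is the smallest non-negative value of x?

Euclid: 420 = 1·372 + 48; 372 = 7·48 + 36; 48 = 1·36 + 12; 36 = 3·12 + 0 → gcd = 12; 288 = 12·24.
Back-substitution yields 420·(8) + 372·(-9) = 12, so one solution is x = 8·24 = 192, y = -9·24 = -216.
Solutions in x differ by 372/12 = 31; the one in [0, 31) is 192 mod 31 = 6.

6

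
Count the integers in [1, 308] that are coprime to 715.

715 = 5·11·13. Inclusion–exclusion on these primes:
308 − ⌊308/5⌋ − ⌊308/11⌋ − ⌊308/13⌋ + ⌊308/55⌋ + ⌊308/65⌋ + ⌊308/143⌋ − ⌊308/715⌋ = 207

207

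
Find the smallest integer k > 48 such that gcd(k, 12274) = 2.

50

Multiples of 2 above 48: 2·25, 2·26, … . Need the cofactor coprime to 12274/2 = 6137.
Checking s = 25, 26, … the first with gcd(s, 6137) = 1 is s = 25, giving 50.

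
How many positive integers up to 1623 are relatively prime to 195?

799

Prime factors of 195: 3, 5, 13. Count integers ≤ 1623 divisible by none of them.
By inclusion–exclusion: 1623 − ⌊1623/3⌋ − ⌊1623/5⌋ − ⌊1623/13⌋ + ⌊1623/15⌋ + ⌊1623/39⌋ + ⌊1623/65⌋ − ⌊1623/195⌋ = 799.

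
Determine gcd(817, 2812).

19

Euclid: 2812 = 3·817 + 361; 817 = 2·361 + 95; 361 = 3·95 + 76; 95 = 1·76 + 19; 76 = 4·19 + 0. Last nonzero remainder: 19.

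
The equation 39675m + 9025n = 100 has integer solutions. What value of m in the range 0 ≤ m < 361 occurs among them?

gcd(39675, 9025) = 25 (Euclid: 39675 = 4·9025 + 3575; 9025 = 2·3575 + 1875; 3575 = 1·1875 + 1700; 1875 = 1·1700 + 175; 1700 = 9·175 + 125; 175 = 1·125 + 50; 125 = 2·50 + 25; 50 = 2·25 + 0), and 25 | 100.
Extended Euclid: 39675·(154) + 9025·(-677) = 25. Scale by 4: m₀ = 616.
General solution m = m₀ + 361t; reducing mod 361 gives m = 255 (and n = -1121).

255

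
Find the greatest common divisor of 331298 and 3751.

121

331298 = 2 · 11² · 37²
3751 = 11² · 31
Common: 11² = 121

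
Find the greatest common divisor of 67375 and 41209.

49

67375 = 5³ · 7² · 11
41209 = 7² · 29²
Common: 7² = 49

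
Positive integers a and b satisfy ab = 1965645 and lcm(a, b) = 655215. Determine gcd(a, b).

3

From gcd × lcm = ab: gcd = 1965645 / 655215 = 3.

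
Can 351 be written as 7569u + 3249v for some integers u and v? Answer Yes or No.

Yes

gcd(7569, 3249): 7569 = 2·3249 + 1071; 3249 = 3·1071 + 36; 1071 = 29·36 + 27; 36 = 1·27 + 9; 27 = 3·9 + 0 → 9
9 divides 351, so a solution exists.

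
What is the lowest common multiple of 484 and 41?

19844

484 = 2² · 11²; 41 = 41
max exponents: 2² · 11² · 41 = 19844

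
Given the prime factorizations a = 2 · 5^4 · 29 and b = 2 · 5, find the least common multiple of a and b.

36250

max exponent per prime: 2 · 5^4 · 29 = 36250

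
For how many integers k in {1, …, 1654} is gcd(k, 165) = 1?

165 = 3·5·11. Inclusion–exclusion on these primes:
1654 − ⌊1654/3⌋ − ⌊1654/5⌋ − ⌊1654/11⌋ + ⌊1654/15⌋ + ⌊1654/33⌋ + ⌊1654/55⌋ − ⌊1654/165⌋ = 803

803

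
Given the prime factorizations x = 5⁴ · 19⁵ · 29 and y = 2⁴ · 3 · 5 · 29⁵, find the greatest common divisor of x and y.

min exponent per shared prime: 5 · 29 = 145

145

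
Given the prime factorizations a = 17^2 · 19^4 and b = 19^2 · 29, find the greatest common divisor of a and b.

min exponent per shared prime: 19^2 = 361

361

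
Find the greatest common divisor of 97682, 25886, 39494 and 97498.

2

97682 = 2 · 13² · 17²; 25886 = 2 · 7 · 43²; 39494 = 2 · 7² · 13 · 31; 97498 = 2 · 29 · 41²
gcd takes min exponent of each prime: 2 = 2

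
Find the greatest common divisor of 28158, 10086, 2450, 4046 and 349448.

2

gcd(28158, 10086): 28158 = 2·10086 + 7986; 10086 = 1·7986 + 2100; 7986 = 3·2100 + 1686; 2100 = 1·1686 + 414; 1686 = 4·414 + 30; 414 = 13·30 + 24; 30 = 1·24 + 6; 24 = 4·6 + 0 → 6
gcd(6, 2450): 2450 = 408·6 + 2; 6 = 3·2 + 0 → 2
gcd(2, 4046): 4046 = 2023·2 + 0 → 2
gcd(2, 349448): 349448 = 174724·2 + 0 → 2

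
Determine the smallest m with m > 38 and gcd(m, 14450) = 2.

42

14450 = 2·7225. Any m with gcd(m, 14450) = 2 is a multiple of 2, say 2s, with s coprime to 7225.
Need s > 38/2, so s ≥ 20. First s ≥ 20 with gcd(s, 7225) = 1 is s = 21. Thus m = 2·21 = 42.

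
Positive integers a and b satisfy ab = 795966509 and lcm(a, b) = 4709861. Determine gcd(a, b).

169

From gcd × lcm = ab: gcd = 795966509 / 4709861 = 169.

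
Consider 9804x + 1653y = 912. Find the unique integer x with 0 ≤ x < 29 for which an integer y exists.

Euclid: 9804 = 5·1653 + 1539; 1653 = 1·1539 + 114; 1539 = 13·114 + 57; 114 = 2·57 + 0 → gcd = 57; 912 = 57·16.
Back-substitution yields 9804·(14) + 1653·(-83) = 57, so one solution is x = 14·16 = 224, y = -83·16 = -1328.
Solutions in x differ by 1653/57 = 29; the one in [0, 29) is 224 mod 29 = 21.

21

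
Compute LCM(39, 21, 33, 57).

57057

39 = 3 · 13; 21 = 3 · 7; 33 = 3 · 11; 57 = 3 · 19
lcm takes max exponent of each prime: 3 · 7 · 11 · 13 · 19 = 57057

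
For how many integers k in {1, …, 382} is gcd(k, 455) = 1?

242

455 = 5·7·13. Inclusion–exclusion on these primes:
382 − ⌊382/5⌋ − ⌊382/7⌋ − ⌊382/13⌋ + ⌊382/35⌋ + ⌊382/65⌋ + ⌊382/91⌋ − ⌊382/455⌋ = 242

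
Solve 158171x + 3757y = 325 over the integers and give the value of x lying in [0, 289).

250

Reduce mod 3757: 158171x ≡ 325 (mod 3757). With g = gcd(158171, 3757) = 13 dividing 325, divide through: 12167x ≡ 25 (mod 289).
Since gcd(12167, 289) = 1, x ≡ 25·(12167)⁻¹ ≡ 250 (mod 289). Smallest non-negative: 250.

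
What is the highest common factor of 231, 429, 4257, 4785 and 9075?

gcd(231, 429): 429 = 1·231 + 198; 231 = 1·198 + 33; 198 = 6·33 + 0 → 33
gcd(33, 4257): 4257 = 129·33 + 0 → 33
gcd(33, 4785): 4785 = 145·33 + 0 → 33
gcd(33, 9075): 9075 = 275·33 + 0 → 33

33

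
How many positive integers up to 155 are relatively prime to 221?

Prime factors of 221: 13, 17. Count integers ≤ 155 divisible by none of them.
By inclusion–exclusion: 155 − ⌊155/13⌋ − ⌊155/17⌋ + ⌊155/221⌋ = 135.

135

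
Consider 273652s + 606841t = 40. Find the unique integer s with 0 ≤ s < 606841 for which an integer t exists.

Reduce mod 606841: 273652s ≡ 40 (mod 606841). With g = gcd(273652, 606841) = 1 dividing 40, divide through: 273652s ≡ 40 (mod 606841).
Since gcd(273652, 606841) = 1, s ≡ 40·(273652)⁻¹ ≡ 549548 (mod 606841). Smallest non-negative: 549548.

549548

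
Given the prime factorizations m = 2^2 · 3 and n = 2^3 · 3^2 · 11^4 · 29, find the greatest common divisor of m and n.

min exponent per shared prime: 2^2 · 3 = 12

12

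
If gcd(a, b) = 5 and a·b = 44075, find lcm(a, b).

For any two positive integers, gcd × lcm equals their product. Hence lcm = 44075 / 5 = 8815.

8815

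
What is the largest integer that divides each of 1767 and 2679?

57

1767 = 3 · 19 · 31
2679 = 3 · 19 · 47
Common: 3 · 19 = 57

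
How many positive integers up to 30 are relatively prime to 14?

Prime factors of 14: 2, 7. Count integers ≤ 30 divisible by none of them.
By inclusion–exclusion: 30 − ⌊30/2⌋ − ⌊30/7⌋ + ⌊30/14⌋ = 13.

13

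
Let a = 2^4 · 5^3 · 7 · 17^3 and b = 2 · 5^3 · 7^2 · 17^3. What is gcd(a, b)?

min exponent per shared prime: 2 · 5^3 · 7 · 17^3 = 8597750

8597750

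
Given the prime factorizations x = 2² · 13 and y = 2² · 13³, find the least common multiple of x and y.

8788

max exponent per prime: 2² · 13³ = 8788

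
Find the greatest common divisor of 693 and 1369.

Euclid: 1369 = 1·693 + 676; 693 = 1·676 + 17; 676 = 39·17 + 13; 17 = 1·13 + 4; 13 = 3·4 + 1; 4 = 4·1 + 0. Last nonzero remainder: 1.

1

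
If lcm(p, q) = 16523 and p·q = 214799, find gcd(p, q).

13

gcd·lcm = product, so gcd = 214799/16523 = 13.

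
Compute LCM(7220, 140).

7220 = 2² · 5 · 19²; 140 = 2² · 5 · 7
max exponents: 2² · 5 · 7 · 19² = 50540

50540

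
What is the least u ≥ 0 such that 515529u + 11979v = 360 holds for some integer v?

1110

Euclid: 515529 = 43·11979 + 432; 11979 = 27·432 + 315; 432 = 1·315 + 117; 315 = 2·117 + 81; 117 = 1·81 + 36; 81 = 2·36 + 9; 36 = 4·9 + 0 → gcd = 9; 360 = 9·40.
Back-substitution yields 515529·(-305) + 11979·(13126) = 9, so one solution is u = -305·40 = -12200, v = 13126·40 = 525040.
Solutions in u differ by 11979/9 = 1331; the one in [0, 1331) is -12200 mod 1331 = 1110.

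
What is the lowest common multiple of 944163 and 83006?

647695818

944163 = 3³ · 11² · 17²; 83006 = 2 · 7³ · 11²
max exponents: 2 · 3³ · 7³ · 11² · 17² = 647695818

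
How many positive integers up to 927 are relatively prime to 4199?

763

4199 = 13·17·19. Inclusion–exclusion on these primes:
927 − ⌊927/13⌋ − ⌊927/17⌋ − ⌊927/19⌋ + ⌊927/221⌋ + ⌊927/247⌋ + ⌊927/323⌋ − ⌊927/4199⌋ = 763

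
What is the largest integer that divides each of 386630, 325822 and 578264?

2

386630 = 2 · 5 · 23 · 41²; 325822 = 2 · 7 · 17 · 37²; 578264 = 2³ · 41² · 43
gcd takes min exponent of each prime: 2 = 2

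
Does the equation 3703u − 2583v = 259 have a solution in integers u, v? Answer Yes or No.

gcd(3703, 2583): 3703 = 1·2583 + 1120; 2583 = 2·1120 + 343; 1120 = 3·343 + 91; 343 = 3·91 + 70; 91 = 1·70 + 21; 70 = 3·21 + 7; 21 = 3·7 + 0 → 7
7 divides 259, so a solution exists.

Yes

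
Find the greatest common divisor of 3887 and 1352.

3887 = 13² · 23
1352 = 2³ · 13²
Common: 13² = 169

169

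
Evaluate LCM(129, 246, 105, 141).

17400810

lcm(129, 246) = 129·246/gcd = 31734/3 = 10578
lcm(10578, 105) = 10578·105/gcd = 1110690/3 = 370230
lcm(370230, 141) = 370230·141/gcd = 52202430/3 = 17400810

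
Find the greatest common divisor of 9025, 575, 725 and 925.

gcd(9025, 575): 9025 = 15·575 + 400; 575 = 1·400 + 175; 400 = 2·175 + 50; 175 = 3·50 + 25; 50 = 2·25 + 0 → 25
gcd(25, 725): 725 = 29·25 + 0 → 25
gcd(25, 925): 925 = 37·25 + 0 → 25

25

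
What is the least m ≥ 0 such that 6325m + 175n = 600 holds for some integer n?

3

gcd(6325, 175) = 25 (Euclid: 6325 = 36·175 + 25; 175 = 7·25 + 0), and 25 | 600.
Extended Euclid: 6325·(1) + 175·(-36) = 25. Scale by 24: m₀ = 24.
General solution m = m₀ + 7t; reducing mod 7 gives m = 3 (and n = -105).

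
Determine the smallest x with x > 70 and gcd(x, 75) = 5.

Multiples of 5 above 70: 5·15, 5·16, … . Need the cofactor coprime to 75/5 = 15.
Checking s = 15, 16, … the first with gcd(s, 15) = 1 is s = 16, giving 80.

80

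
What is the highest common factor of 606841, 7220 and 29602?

gcd(606841, 7220): 606841 = 84·7220 + 361; 7220 = 20·361 + 0 → 361
gcd(361, 29602): 29602 = 82·361 + 0 → 361

361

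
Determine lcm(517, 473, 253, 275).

12782825

lcm(517, 473) = 517·473/gcd = 244541/11 = 22231
lcm(22231, 253) = 22231·253/gcd = 5624443/11 = 511313
lcm(511313, 275) = 511313·275/gcd = 140611075/11 = 12782825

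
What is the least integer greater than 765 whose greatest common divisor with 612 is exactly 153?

gcd(a, 612) = 153 forces 153 | a; write a = 153s. Then gcd(153s, 153·4) = 153·gcd(s, 4), so need gcd(s, 4) = 1.
153s > 765 gives s ≥ 6. The least s ≥ 6 coprime to 4 is 7, so a = 153·7 = 1071.

1071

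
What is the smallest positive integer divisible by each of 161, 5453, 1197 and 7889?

161 = 7 · 23; 5453 = 7 · 19 · 41; 1197 = 3² · 7 · 19; 7889 = 7³ · 23
lcm takes max exponent of each prime: 3² · 7³ · 19 · 23 · 41 = 55309779

55309779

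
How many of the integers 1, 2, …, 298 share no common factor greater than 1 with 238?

120

238 = 2·7·17. Inclusion–exclusion on these primes:
298 − ⌊298/2⌋ − ⌊298/7⌋ − ⌊298/17⌋ + ⌊298/14⌋ + ⌊298/34⌋ + ⌊298/119⌋ − ⌊298/238⌋ = 120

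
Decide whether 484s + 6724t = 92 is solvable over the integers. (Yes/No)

Yes

By Bézout, 484s + 6724t = 92 has integer solutions iff gcd(484, 6724) | 92.
Euclid: 6724 = 13·484 + 432; 484 = 1·432 + 52; 432 = 8·52 + 16; 52 = 3·16 + 4; 16 = 4·4 + 0. gcd = 4; 92 mod 4 = 0. Yes.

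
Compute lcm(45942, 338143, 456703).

45942 = 2 · 3 · 13 · 19 · 31; 338143 = 13 · 19 · 37²; 456703 = 13 · 19 · 43²
lcm takes max exponent of each prime: 2 · 3 · 13 · 19 · 31 · 37² · 43² = 116292111702

116292111702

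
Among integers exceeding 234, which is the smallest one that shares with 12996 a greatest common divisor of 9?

243

gcd(k, 12996) = 9 forces 9 | k; write k = 9s. Then gcd(9s, 9·1444) = 9·gcd(s, 1444), so need gcd(s, 1444) = 1.
9s > 234 gives s ≥ 27. The least s ≥ 27 coprime to 1444 is 27, so k = 9·27 = 243.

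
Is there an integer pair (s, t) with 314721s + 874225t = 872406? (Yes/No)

gcd(314721, 874225): 874225 = 2·314721 + 244783; 314721 = 1·244783 + 69938; 244783 = 3·69938 + 34969; 69938 = 2·34969 + 0 → 34969
34969 does not divide 872406, so a solution does not exist.

No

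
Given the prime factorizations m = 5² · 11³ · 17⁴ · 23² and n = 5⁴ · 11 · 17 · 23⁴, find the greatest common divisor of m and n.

2473075

min exponent per shared prime: 5² · 11 · 17 · 23² = 2473075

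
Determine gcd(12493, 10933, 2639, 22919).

13

12493 = 13 · 31²; 10933 = 13 · 29²; 2639 = 7 · 13 · 29; 22919 = 13 · 41 · 43
gcd takes min exponent of each prime: 13 = 13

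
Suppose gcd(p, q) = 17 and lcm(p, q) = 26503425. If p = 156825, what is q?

Using pq = gcd(p,q)·lcm(p,q) = 17·26503425 = 450558225, we get q = 450558225/156825 = 2873.

2873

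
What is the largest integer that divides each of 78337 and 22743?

78337 = 7 · 19² · 31
22743 = 3² · 7 · 19²
Common: 7 · 19² = 2527

2527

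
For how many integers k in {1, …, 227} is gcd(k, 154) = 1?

89

154 = 2·7·11. Inclusion–exclusion on these primes:
227 − ⌊227/2⌋ − ⌊227/7⌋ − ⌊227/11⌋ + ⌊227/14⌋ + ⌊227/22⌋ + ⌊227/77⌋ − ⌊227/154⌋ = 89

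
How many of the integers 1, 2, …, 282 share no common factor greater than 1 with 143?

237

143 = 11·13. Inclusion–exclusion on these primes:
282 − ⌊282/11⌋ − ⌊282/13⌋ + ⌊282/143⌋ = 237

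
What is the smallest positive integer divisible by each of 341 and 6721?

208351

341 = 11 · 31; 6721 = 11 · 13 · 47
max exponents: 11 · 13 · 31 · 47 = 208351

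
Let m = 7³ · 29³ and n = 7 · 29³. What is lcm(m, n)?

8365427

max exponent per prime: 7³ · 29³ = 8365427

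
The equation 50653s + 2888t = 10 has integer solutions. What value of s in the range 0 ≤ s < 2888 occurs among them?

gcd(50653, 2888) = 1 (Euclid: 50653 = 17·2888 + 1557; 2888 = 1·1557 + 1331; 1557 = 1·1331 + 226; 1331 = 5·226 + 201; 226 = 1·201 + 25; 201 = 8·25 + 1; 25 = 25·1 + 0), and 1 | 10.
Extended Euclid: 50653·(-115) + 2888·(2017) = 1. Scale by 10: s₀ = -1150.
General solution s = s₀ + 2888k; reducing mod 2888 gives s = 1738 (and t = -30483).

1738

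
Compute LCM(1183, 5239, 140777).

4364087

lcm(1183, 5239) = 1183·5239/gcd = 6197737/169 = 36673
lcm(36673, 140777) = 36673·140777/gcd = 5162714921/1183 = 4364087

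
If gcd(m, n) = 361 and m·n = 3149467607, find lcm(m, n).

Since gcd(m,n)·lcm(m,n) = mn, lcm = 3149467607/361 = 8724287.

8724287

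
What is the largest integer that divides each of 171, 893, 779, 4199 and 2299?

171 = 3² · 19; 893 = 19 · 47; 779 = 19 · 41; 4199 = 13 · 17 · 19; 2299 = 11² · 19
gcd takes min exponent of each prime: 19 = 19

19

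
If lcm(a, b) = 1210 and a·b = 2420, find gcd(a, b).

2

From gcd × lcm = ab: gcd = 2420 / 1210 = 2.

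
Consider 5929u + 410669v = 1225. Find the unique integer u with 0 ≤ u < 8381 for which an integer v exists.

208

gcd(5929, 410669) = 49 (Euclid: 410669 = 69·5929 + 1568; 5929 = 3·1568 + 1225; 1568 = 1·1225 + 343; 1225 = 3·343 + 196; 343 = 1·196 + 147; 196 = 1·147 + 49; 147 = 3·49 + 0), and 49 | 1225.
Extended Euclid: 5929·(2355) + 410669·(-34) = 49. Scale by 25: u₀ = 58875.
General solution u = u₀ + 8381t; reducing mod 8381 gives u = 208 (and v = -3).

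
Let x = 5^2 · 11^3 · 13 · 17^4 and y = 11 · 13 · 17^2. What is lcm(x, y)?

36129096575

max exponent per prime: 5^2 · 11^3 · 13 · 17^4 = 36129096575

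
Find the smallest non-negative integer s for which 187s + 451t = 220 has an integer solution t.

gcd(187, 451) = 11 (Euclid: 451 = 2·187 + 77; 187 = 2·77 + 33; 77 = 2·33 + 11; 33 = 3·11 + 0), and 11 | 220.
Extended Euclid: 187·(-12) + 451·(5) = 11. Scale by 20: s₀ = -240.
General solution s = s₀ + 41k; reducing mod 41 gives s = 6 (and t = -2).

6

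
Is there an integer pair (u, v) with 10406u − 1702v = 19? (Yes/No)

No

By Bézout, 10406u − 1702v = 19 has integer solutions iff gcd(10406, 1702) | 19.
Euclid: 10406 = 6·1702 + 194; 1702 = 8·194 + 150; 194 = 1·150 + 44; 150 = 3·44 + 18; 44 = 2·18 + 8; 18 = 2·8 + 2; 8 = 4·2 + 0. gcd = 2; 19 mod 2 = 1. No.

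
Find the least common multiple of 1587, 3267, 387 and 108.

297257796

lcm(1587, 3267) = 1587·3267/gcd = 5184729/3 = 1728243
lcm(1728243, 387) = 1728243·387/gcd = 668830041/9 = 74314449
lcm(74314449, 108) = 74314449·108/gcd = 8025960492/27 = 297257796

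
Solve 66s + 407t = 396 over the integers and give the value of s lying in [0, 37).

Euclid: 407 = 6·66 + 11; 66 = 6·11 + 0 → gcd = 11; 396 = 11·36.
Back-substitution yields 66·(-6) + 407·(1) = 11, so one solution is s = -6·36 = -216, t = 1·36 = 36.
Solutions in s differ by 407/11 = 37; the one in [0, 37) is -216 mod 37 = 6.

6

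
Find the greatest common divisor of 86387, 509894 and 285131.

49

gcd(86387, 509894): 509894 = 5·86387 + 77959; 86387 = 1·77959 + 8428; 77959 = 9·8428 + 2107; 8428 = 4·2107 + 0 → 2107
gcd(2107, 285131): 285131 = 135·2107 + 686; 2107 = 3·686 + 49; 686 = 14·49 + 0 → 49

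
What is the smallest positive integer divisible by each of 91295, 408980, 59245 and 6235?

110338534689271460

91295 = 5 · 19 · 31²; 408980 = 2² · 5 · 11² · 13²; 59245 = 5 · 17² · 41; 6235 = 5 · 29 · 43
lcm takes max exponent of each prime: 2² · 5 · 11² · 13² · 17² · 19 · 29 · 31² · 41 · 43 = 110338534689271460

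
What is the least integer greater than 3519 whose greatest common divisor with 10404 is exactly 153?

3825

gcd(x, 10404) = 153 forces 153 | x; write x = 153s. Then gcd(153s, 153·68) = 153·gcd(s, 68), so need gcd(s, 68) = 1.
153s > 3519 gives s ≥ 24. The least s ≥ 24 coprime to 68 is 25, so x = 153·25 = 3825.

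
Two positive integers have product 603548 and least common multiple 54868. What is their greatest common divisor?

11

From gcd × lcm = mn: gcd = 603548 / 54868 = 11.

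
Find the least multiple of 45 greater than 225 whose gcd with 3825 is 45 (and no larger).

270

Multiples of 45 above 225: 45·6, 45·7, … . Need the cofactor coprime to 3825/45 = 85.
Checking s = 6, 7, … the first with gcd(s, 85) = 1 is s = 6, giving 270.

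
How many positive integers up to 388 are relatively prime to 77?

Prime factors of 77: 7, 11. Count integers ≤ 388 divisible by none of them.
By inclusion–exclusion: 388 − ⌊388/7⌋ − ⌊388/11⌋ + ⌊388/77⌋ = 303.

303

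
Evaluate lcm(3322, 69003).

20838906

3322 = 2 · 11 · 151; 69003 = 3² · 11 · 17 · 41
max exponents: 2 · 3² · 11 · 17 · 41 · 151 = 20838906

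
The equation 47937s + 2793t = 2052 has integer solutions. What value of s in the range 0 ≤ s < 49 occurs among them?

29

gcd(47937, 2793) = 57 (Euclid: 47937 = 17·2793 + 456; 2793 = 6·456 + 57; 456 = 8·57 + 0), and 57 | 2052.
Extended Euclid: 47937·(-6) + 2793·(103) = 57. Scale by 36: s₀ = -216.
General solution s = s₀ + 49k; reducing mod 49 gives s = 29 (and t = -497).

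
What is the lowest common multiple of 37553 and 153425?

gcd first: 153425 = 4·37553 + 3213; 37553 = 11·3213 + 2210; 3213 = 1·2210 + 1003; 2210 = 2·1003 + 204; 1003 = 4·204 + 187; 204 = 1·187 + 17; 187 = 11·17 + 0 → gcd = 17
lcm = 37553·153425/gcd = 5761569025/17 = 338915825

338915825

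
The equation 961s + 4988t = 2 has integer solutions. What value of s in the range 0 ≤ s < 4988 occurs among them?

218

Reduce mod 4988: 961s ≡ 2 (mod 4988). With g = gcd(961, 4988) = 1 dividing 2, divide through: 961s ≡ 2 (mod 4988).
Since gcd(961, 4988) = 1, s ≡ 2·(961)⁻¹ ≡ 218 (mod 4988). Smallest non-negative: 218.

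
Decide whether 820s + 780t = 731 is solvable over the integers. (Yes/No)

By Bézout, 820s + 780t = 731 has integer solutions iff gcd(820, 780) | 731.
Euclid: 820 = 1·780 + 40; 780 = 19·40 + 20; 40 = 2·20 + 0. gcd = 20; 731 mod 20 = 11. No.

No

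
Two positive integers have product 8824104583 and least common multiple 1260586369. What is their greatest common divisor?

gcd·lcm = product, so gcd = 8824104583/1260586369 = 7.

7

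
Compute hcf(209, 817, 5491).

19

gcd(209, 817): 817 = 3·209 + 190; 209 = 1·190 + 19; 190 = 10·19 + 0 → 19
gcd(19, 5491): 5491 = 289·19 + 0 → 19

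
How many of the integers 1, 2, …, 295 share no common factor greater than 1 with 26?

137

Prime factors of 26: 2, 13. Count integers ≤ 295 divisible by none of them.
By inclusion–exclusion: 295 − ⌊295/2⌋ − ⌊295/13⌋ + ⌊295/26⌋ = 137.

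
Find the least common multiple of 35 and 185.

1295

gcd first: 185 = 5·35 + 10; 35 = 3·10 + 5; 10 = 2·5 + 0 → gcd = 5
lcm = 35·185/gcd = 6475/5 = 1295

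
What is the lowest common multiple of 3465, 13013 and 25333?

192657465

lcm(3465, 13013) = 3465·13013/gcd = 45090045/77 = 585585
lcm(585585, 25333) = 585585·25333/gcd = 14834624805/77 = 192657465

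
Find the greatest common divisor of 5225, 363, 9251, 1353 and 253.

gcd(5225, 363): 5225 = 14·363 + 143; 363 = 2·143 + 77; 143 = 1·77 + 66; 77 = 1·66 + 11; 66 = 6·11 + 0 → 11
gcd(11, 9251): 9251 = 841·11 + 0 → 11
gcd(11, 1353): 1353 = 123·11 + 0 → 11
gcd(11, 253): 253 = 23·11 + 0 → 11

11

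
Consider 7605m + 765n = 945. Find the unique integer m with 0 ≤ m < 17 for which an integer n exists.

13

gcd(7605, 765) = 45 (Euclid: 7605 = 9·765 + 720; 765 = 1·720 + 45; 720 = 16·45 + 0), and 45 | 945.
Extended Euclid: 7605·(-1) + 765·(10) = 45. Scale by 21: m₀ = -21.
General solution m = m₀ + 17t; reducing mod 17 gives m = 13 (and n = -128).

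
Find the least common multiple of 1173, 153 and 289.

1173 = 3 · 17 · 23; 153 = 3² · 17; 289 = 17²
lcm takes max exponent of each prime: 3² · 17² · 23 = 59823

59823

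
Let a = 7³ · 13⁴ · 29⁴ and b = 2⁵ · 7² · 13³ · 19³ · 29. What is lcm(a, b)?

1520793690475658144

max exponent per prime: 2⁵ · 7³ · 13⁴ · 19³ · 29⁴ = 1520793690475658144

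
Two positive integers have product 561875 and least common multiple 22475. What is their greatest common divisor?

25

gcd·lcm = product, so gcd = 561875/22475 = 25.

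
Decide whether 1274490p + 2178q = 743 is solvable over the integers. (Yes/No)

gcd(1274490, 2178): 1274490 = 585·2178 + 360; 2178 = 6·360 + 18; 360 = 20·18 + 0 → 18
18 does not divide 743, so a solution does not exist.

No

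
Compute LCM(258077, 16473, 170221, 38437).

lcm(258077, 16473) = 258077·16473/gcd = 4251302421/5491 = 774231
lcm(774231, 170221) = 774231·170221/gcd = 131790375051/5491 = 24001161
lcm(24001161, 38437) = 24001161·38437/gcd = 922532625357/5491 = 168008127

168008127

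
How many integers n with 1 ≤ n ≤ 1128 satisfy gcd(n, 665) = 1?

733

665 = 5·7·19. Inclusion–exclusion on these primes:
1128 − ⌊1128/5⌋ − ⌊1128/7⌋ − ⌊1128/19⌋ + ⌊1128/35⌋ + ⌊1128/95⌋ + ⌊1128/133⌋ − ⌊1128/665⌋ = 733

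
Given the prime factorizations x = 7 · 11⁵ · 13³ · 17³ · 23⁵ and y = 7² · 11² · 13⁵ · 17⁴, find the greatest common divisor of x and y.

9142400267

min exponent per shared prime: 7 · 11² · 13³ · 17³ = 9142400267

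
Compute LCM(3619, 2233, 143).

1364363

3619 = 7 · 11 · 47; 2233 = 7 · 11 · 29; 143 = 11 · 13
lcm takes max exponent of each prime: 7 · 11 · 13 · 29 · 47 = 1364363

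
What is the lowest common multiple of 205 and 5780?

236980

205 = 5 · 41; 5780 = 2² · 5 · 17²
max exponents: 2² · 5 · 17² · 41 = 236980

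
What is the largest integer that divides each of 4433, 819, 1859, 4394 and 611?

gcd(4433, 819): 4433 = 5·819 + 338; 819 = 2·338 + 143; 338 = 2·143 + 52; 143 = 2·52 + 39; 52 = 1·39 + 13; 39 = 3·13 + 0 → 13
gcd(13, 1859): 1859 = 143·13 + 0 → 13
gcd(13, 4394): 4394 = 338·13 + 0 → 13
gcd(13, 611): 611 = 47·13 + 0 → 13

13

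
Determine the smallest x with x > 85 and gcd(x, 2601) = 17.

119

Multiples of 17 above 85: 17·6, 17·7, … . Need the cofactor coprime to 2601/17 = 153.
Checking s = 6, 7, … the first with gcd(s, 153) = 1 is s = 7, giving 119.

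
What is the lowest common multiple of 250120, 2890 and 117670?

850573829560

lcm(250120, 2890) = 250120·2890/gcd = 722846800/10 = 72284680
lcm(72284680, 117670) = 72284680·117670/gcd = 8505738295600/10 = 850573829560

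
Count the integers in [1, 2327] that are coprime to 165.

1129

165 = 3·5·11. Inclusion–exclusion on these primes:
2327 − ⌊2327/3⌋ − ⌊2327/5⌋ − ⌊2327/11⌋ + ⌊2327/15⌋ + ⌊2327/33⌋ + ⌊2327/55⌋ − ⌊2327/165⌋ = 1129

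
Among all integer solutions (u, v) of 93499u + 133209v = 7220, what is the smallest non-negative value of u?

Reduce mod 133209: 93499u ≡ 7220 (mod 133209). With g = gcd(93499, 133209) = 361 dividing 7220, divide through: 259u ≡ 20 (mod 369).
Since gcd(259, 369) = 1, u ≡ 20·(259)⁻¹ ≡ 134 (mod 369). Smallest non-negative: 134.

134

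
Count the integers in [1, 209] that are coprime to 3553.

Prime factors of 3553: 11, 17, 19. Count integers ≤ 209 divisible by none of them.
By inclusion–exclusion: 209 − ⌊209/11⌋ − ⌊209/17⌋ − ⌊209/19⌋ + ⌊209/187⌋ + ⌊209/209⌋ + ⌊209/323⌋ − ⌊209/3553⌋ = 169.

169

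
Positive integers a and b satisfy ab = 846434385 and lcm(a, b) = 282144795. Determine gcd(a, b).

From gcd × lcm = ab: gcd = 846434385 / 282144795 = 3.

3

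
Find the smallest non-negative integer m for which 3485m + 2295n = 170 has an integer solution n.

Euclid: 3485 = 1·2295 + 1190; 2295 = 1·1190 + 1105; 1190 = 1·1105 + 85; 1105 = 13·85 + 0 → gcd = 85; 170 = 85·2.
Back-substitution yields 3485·(2) + 2295·(-3) = 85, so one solution is m = 2·2 = 4, n = -3·2 = -6.
Solutions in m differ by 2295/85 = 27; the one in [0, 27) is 4 mod 27 = 4.

4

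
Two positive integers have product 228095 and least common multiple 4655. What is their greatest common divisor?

gcd·lcm = product, so gcd = 228095/4655 = 49.

49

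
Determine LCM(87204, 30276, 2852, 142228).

87204 = 2² · 3 · 13² · 43; 30276 = 2² · 3² · 29²; 2852 = 2² · 23 · 31; 142228 = 2² · 31² · 37
lcm takes max exponent of each prime: 2² · 3² · 13² · 23 · 29² · 31² · 37 · 43 = 179931253090212

179931253090212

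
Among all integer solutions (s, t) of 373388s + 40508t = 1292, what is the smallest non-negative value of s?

Reduce mod 40508: 373388s ≡ 1292 (mod 40508). With g = gcd(373388, 40508) = 76 dividing 1292, divide through: 4913s ≡ 17 (mod 533).
Since gcd(4913, 533) = 1, s ≡ 17·(4913)⁻¹ ≡ 308 (mod 533). Smallest non-negative: 308.

308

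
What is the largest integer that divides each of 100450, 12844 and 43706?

100450 = 2 · 5² · 7² · 41; 12844 = 2² · 13² · 19; 43706 = 2 · 13 · 41²
gcd takes min exponent of each prime: 2 = 2

2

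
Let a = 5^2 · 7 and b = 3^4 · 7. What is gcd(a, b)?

7

min exponent per shared prime: 7 = 7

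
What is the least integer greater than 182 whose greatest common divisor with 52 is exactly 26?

234

52 = 26·2. Any x with gcd(x, 52) = 26 is a multiple of 26, say 26s, with s coprime to 2.
Need s > 182/26, so s ≥ 8. First s ≥ 8 with gcd(s, 2) = 1 is s = 9. Thus x = 26·9 = 234.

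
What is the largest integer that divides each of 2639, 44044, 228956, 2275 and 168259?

91

gcd(2639, 44044): 44044 = 16·2639 + 1820; 2639 = 1·1820 + 819; 1820 = 2·819 + 182; 819 = 4·182 + 91; 182 = 2·91 + 0 → 91
gcd(91, 228956): 228956 = 2516·91 + 0 → 91
gcd(91, 2275): 2275 = 25·91 + 0 → 91
gcd(91, 168259): 168259 = 1849·91 + 0 → 91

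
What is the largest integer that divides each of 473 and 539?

11

473 = 11 · 43
539 = 7² · 11
Common: 11 = 11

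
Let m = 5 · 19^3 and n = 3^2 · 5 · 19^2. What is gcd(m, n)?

1805

min exponent per shared prime: 5 · 19^2 = 1805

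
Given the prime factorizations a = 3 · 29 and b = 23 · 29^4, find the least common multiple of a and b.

48802389

max exponent per prime: 3 · 23 · 29^4 = 48802389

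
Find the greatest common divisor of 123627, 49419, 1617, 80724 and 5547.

3

gcd(123627, 49419): 123627 = 2·49419 + 24789; 49419 = 1·24789 + 24630; 24789 = 1·24630 + 159; 24630 = 154·159 + 144; 159 = 1·144 + 15; 144 = 9·15 + 9; 15 = 1·9 + 6; 9 = 1·6 + 3; 6 = 2·3 + 0 → 3
gcd(3, 1617): 1617 = 539·3 + 0 → 3
gcd(3, 80724): 80724 = 26908·3 + 0 → 3
gcd(3, 5547): 5547 = 1849·3 + 0 → 3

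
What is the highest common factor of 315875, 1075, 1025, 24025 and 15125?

315875 = 5³ · 7 · 19²; 1075 = 5² · 43; 1025 = 5² · 41; 24025 = 5² · 31²; 15125 = 5³ · 11²
gcd takes min exponent of each prime: 5² = 25

25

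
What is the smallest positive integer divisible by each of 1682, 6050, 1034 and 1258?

1682 = 2 · 29²; 6050 = 2 · 5² · 11²; 1034 = 2 · 11 · 47; 1258 = 2 · 17 · 37
lcm takes max exponent of each prime: 2 · 5² · 11² · 17 · 29² · 37 · 47 = 150418022150

150418022150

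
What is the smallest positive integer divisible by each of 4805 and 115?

4805 = 5 · 31²; 115 = 5 · 23
max exponents: 5 · 23 · 31² = 110515

110515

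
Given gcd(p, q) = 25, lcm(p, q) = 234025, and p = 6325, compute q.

Using pq = gcd(p,q)·lcm(p,q) = 25·234025 = 5850625, we get q = 5850625/6325 = 925.

925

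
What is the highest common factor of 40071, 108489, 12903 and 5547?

40071 = 3 · 19² · 37; 108489 = 3 · 29² · 43; 12903 = 3 · 11 · 17 · 23; 5547 = 3 · 43²
gcd takes min exponent of each prime: 3 = 3

3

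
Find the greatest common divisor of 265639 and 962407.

Euclid: 962407 = 3·265639 + 165490; 265639 = 1·165490 + 100149; 165490 = 1·100149 + 65341; 100149 = 1·65341 + 34808; 65341 = 1·34808 + 30533; 34808 = 1·30533 + 4275; 30533 = 7·4275 + 608; 4275 = 7·608 + 19; 608 = 32·19 + 0. Last nonzero remainder: 19.

19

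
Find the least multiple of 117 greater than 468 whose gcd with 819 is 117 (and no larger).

819 = 117·7. Any a with gcd(a, 819) = 117 is a multiple of 117, say 117s, with s coprime to 7.
Need s > 468/117, so s ≥ 5. First s ≥ 5 with gcd(s, 7) = 1 is s = 5. Thus a = 117·5 = 585.

585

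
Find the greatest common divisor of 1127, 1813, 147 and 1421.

49

1127 = 7² · 23; 1813 = 7² · 37; 147 = 3 · 7²; 1421 = 7² · 29
gcd takes min exponent of each prime: 7² = 49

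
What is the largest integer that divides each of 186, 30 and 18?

gcd(186, 30): 186 = 6·30 + 6; 30 = 5·6 + 0 → 6
gcd(6, 18): 18 = 3·6 + 0 → 6

6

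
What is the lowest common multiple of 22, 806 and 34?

22 = 2 · 11; 806 = 2 · 13 · 31; 34 = 2 · 17
lcm takes max exponent of each prime: 2 · 11 · 13 · 17 · 31 = 150722

150722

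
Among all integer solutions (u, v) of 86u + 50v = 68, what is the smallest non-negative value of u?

13

Reduce mod 50: 86u ≡ 68 (mod 50). With g = gcd(86, 50) = 2 dividing 68, divide through: 43u ≡ 34 (mod 25).
Since gcd(43, 25) = 1, u ≡ 34·(43)⁻¹ ≡ 13 (mod 25). Smallest non-negative: 13.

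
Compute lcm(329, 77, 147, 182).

1975974

329 = 7 · 47; 77 = 7 · 11; 147 = 3 · 7²; 182 = 2 · 7 · 13
lcm takes max exponent of each prime: 2 · 3 · 7² · 11 · 13 · 47 = 1975974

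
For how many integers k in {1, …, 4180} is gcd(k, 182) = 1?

182 = 2·7·13. Inclusion–exclusion on these primes:
4180 − ⌊4180/2⌋ − ⌊4180/7⌋ − ⌊4180/13⌋ + ⌊4180/14⌋ + ⌊4180/26⌋ + ⌊4180/91⌋ − ⌊4180/182⌋ = 1653

1653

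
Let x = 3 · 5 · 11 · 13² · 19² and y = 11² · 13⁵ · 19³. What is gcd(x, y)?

671099

min exponent per shared prime: 11 · 13² · 19² = 671099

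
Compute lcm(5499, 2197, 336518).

24056662266

5499 = 3² · 13 · 47; 2197 = 13³; 336518 = 2 · 7 · 13 · 43²
lcm takes max exponent of each prime: 2 · 3² · 7 · 13³ · 43² · 47 = 24056662266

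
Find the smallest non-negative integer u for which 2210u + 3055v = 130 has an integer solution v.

36

Euclid: 3055 = 1·2210 + 845; 2210 = 2·845 + 520; 845 = 1·520 + 325; 520 = 1·325 + 195; 325 = 1·195 + 130; 195 = 1·130 + 65; 130 = 2·65 + 0 → gcd = 65; 130 = 65·2.
Back-substitution yields 2210·(18) + 3055·(-13) = 65, so one solution is u = 18·2 = 36, v = -13·2 = -26.
Solutions in u differ by 3055/65 = 47; the one in [0, 47) is 36 mod 47 = 36.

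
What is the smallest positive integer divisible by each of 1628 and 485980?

gcd first: 485980 = 298·1628 + 836; 1628 = 1·836 + 792; 836 = 1·792 + 44; 792 = 18·44 + 0 → gcd = 44
lcm = 1628·485980/gcd = 791175440/44 = 17981260

17981260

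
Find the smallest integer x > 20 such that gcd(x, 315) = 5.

gcd(x, 315) = 5 forces 5 | x; write x = 5s. Then gcd(5s, 5·63) = 5·gcd(s, 63), so need gcd(s, 63) = 1.
5s > 20 gives s ≥ 5. The least s ≥ 5 coprime to 63 is 5, so x = 5·5 = 25.

25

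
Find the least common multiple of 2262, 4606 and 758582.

lcm(2262, 4606) = 2262·4606/gcd = 10418772/2 = 5209386
lcm(5209386, 758582) = 5209386·758582/gcd = 3951746450652/58 = 68133559494

68133559494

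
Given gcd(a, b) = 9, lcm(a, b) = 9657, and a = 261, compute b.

333

Using ab = gcd(a,b)·lcm(a,b) = 9·9657 = 86913, we get b = 86913/261 = 333.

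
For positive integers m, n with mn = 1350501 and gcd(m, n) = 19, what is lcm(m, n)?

gcd·lcm = product, so lcm = 1350501/19 = 71079.

71079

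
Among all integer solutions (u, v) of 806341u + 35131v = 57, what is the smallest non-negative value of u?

63

gcd(806341, 35131) = 19 (Euclid: 806341 = 22·35131 + 33459; 35131 = 1·33459 + 1672; 33459 = 20·1672 + 19; 1672 = 88·19 + 0), and 19 | 57.
Extended Euclid: 806341·(21) + 35131·(-482) = 19. Scale by 3: u₀ = 63.
General solution u = u₀ + 1849t; reducing mod 1849 gives u = 63 (and v = -1446).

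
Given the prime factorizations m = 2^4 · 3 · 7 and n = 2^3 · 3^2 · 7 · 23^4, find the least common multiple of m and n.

282079728

max exponent per prime: 2^4 · 3^2 · 7 · 23^4 = 282079728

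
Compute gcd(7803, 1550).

1

Euclid: 7803 = 5·1550 + 53; 1550 = 29·53 + 13; 53 = 4·13 + 1; 13 = 13·1 + 0. Last nonzero remainder: 1.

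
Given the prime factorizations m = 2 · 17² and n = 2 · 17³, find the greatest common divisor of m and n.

min exponent per shared prime: 2 · 17² = 578

578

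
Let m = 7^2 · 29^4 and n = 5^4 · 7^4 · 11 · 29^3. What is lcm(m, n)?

max exponent per prime: 5^4 · 7^4 · 11 · 29^4 = 11674999056875

11674999056875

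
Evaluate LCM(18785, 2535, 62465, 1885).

lcm(18785, 2535) = 18785·2535/gcd = 47619975/65 = 732615
lcm(732615, 62465) = 732615·62465/gcd = 45762795975/65 = 704043015
lcm(704043015, 1885) = 704043015·1885/gcd = 1327121083275/65 = 20417247435

20417247435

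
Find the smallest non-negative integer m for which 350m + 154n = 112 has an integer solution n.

gcd(350, 154) = 14 (Euclid: 350 = 2·154 + 42; 154 = 3·42 + 28; 42 = 1·28 + 14; 28 = 2·14 + 0), and 14 | 112.
Extended Euclid: 350·(4) + 154·(-9) = 14. Scale by 8: m₀ = 32.
General solution m = m₀ + 11t; reducing mod 11 gives m = 10 (and n = -22).

10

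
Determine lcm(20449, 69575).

11758175

20449 = 11² · 13²; 69575 = 5² · 11² · 23
max exponents: 5² · 11² · 13² · 23 = 11758175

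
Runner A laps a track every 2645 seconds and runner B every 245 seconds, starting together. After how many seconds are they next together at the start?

129605

gcd first: 2645 = 10·245 + 195; 245 = 1·195 + 50; 195 = 3·50 + 45; 50 = 1·45 + 5; 45 = 9·5 + 0 → gcd = 5
lcm = 2645·245/gcd = 648025/5 = 129605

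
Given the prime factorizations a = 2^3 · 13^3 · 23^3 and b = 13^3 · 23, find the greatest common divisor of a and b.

min exponent per shared prime: 13^3 · 23 = 50531

50531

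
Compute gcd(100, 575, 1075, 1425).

gcd(100, 575): 575 = 5·100 + 75; 100 = 1·75 + 25; 75 = 3·25 + 0 → 25
gcd(25, 1075): 1075 = 43·25 + 0 → 25
gcd(25, 1425): 1425 = 57·25 + 0 → 25

25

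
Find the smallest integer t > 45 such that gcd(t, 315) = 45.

90

Multiples of 45 above 45: 45·2, 45·3, … . Need the cofactor coprime to 315/45 = 7.
Checking s = 2, 3, … the first with gcd(s, 7) = 1 is s = 2, giving 90.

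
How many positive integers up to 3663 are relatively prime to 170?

Prime factors of 170: 2, 5, 17. Count integers ≤ 3663 divisible by none of them.
By inclusion–exclusion: 3663 − ⌊3663/2⌋ − ⌊3663/5⌋ − ⌊3663/17⌋ + ⌊3663/10⌋ + ⌊3663/34⌋ + ⌊3663/85⌋ − ⌊3663/170⌋ = 1380.

1380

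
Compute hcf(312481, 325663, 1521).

312481 = 13² · 43²; 325663 = 13² · 41 · 47; 1521 = 3² · 13²
gcd takes min exponent of each prime: 13² = 169

169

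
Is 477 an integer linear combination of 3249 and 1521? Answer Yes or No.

gcd(3249, 1521): 3249 = 2·1521 + 207; 1521 = 7·207 + 72; 207 = 2·72 + 63; 72 = 1·63 + 9; 63 = 7·9 + 0 → 9
9 divides 477, so a solution exists.

Yes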